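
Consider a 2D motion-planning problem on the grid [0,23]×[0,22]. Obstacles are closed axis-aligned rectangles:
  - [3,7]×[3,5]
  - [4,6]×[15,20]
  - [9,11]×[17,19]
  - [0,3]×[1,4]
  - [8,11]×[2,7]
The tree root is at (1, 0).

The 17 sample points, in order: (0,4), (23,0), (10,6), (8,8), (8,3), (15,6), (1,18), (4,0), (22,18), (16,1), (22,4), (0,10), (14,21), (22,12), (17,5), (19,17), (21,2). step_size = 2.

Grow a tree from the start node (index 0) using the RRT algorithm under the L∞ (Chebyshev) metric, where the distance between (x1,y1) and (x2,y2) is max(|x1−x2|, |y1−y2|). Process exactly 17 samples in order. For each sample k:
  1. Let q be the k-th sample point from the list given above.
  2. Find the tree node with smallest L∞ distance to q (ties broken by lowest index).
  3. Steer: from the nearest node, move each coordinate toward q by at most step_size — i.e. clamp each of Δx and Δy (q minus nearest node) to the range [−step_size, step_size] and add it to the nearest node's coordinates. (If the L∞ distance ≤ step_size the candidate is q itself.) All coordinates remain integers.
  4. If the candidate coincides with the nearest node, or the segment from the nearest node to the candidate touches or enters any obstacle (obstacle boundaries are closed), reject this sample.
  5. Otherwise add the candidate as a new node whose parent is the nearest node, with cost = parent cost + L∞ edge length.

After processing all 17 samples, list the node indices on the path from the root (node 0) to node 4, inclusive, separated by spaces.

1. q=(0,4) nearest=0 d=4 new=(0,2) → blocked by [0,3]×[1,4], reject
2. q=(23,0) nearest=0 d=22 new=(3,0) → add node 1 parent=0 cost=2
3. q=(10,6) nearest=1 d=7 new=(5,2) → add node 2 parent=1 cost=4
4. q=(8,8) nearest=2 d=6 new=(7,4) → blocked by [3,7]×[3,5], reject
5. q=(8,3) nearest=2 d=3 new=(7,3) → blocked by [3,7]×[3,5], reject
6. q=(15,6) nearest=2 d=10 new=(7,4) → blocked by [3,7]×[3,5], reject
7. q=(1,18) nearest=2 d=16 new=(3,4) → blocked by [3,7]×[3,5], reject
8. q=(4,0) nearest=1 d=1 new=(4,0) → add node 3 parent=1 cost=3
9. q=(22,18) nearest=2 d=17 new=(7,4) → blocked by [3,7]×[3,5], reject
10. q=(16,1) nearest=2 d=11 new=(7,1) → add node 4 parent=2 cost=6
11. q=(22,4) nearest=4 d=15 new=(9,3) → blocked by [8,11]×[2,7], reject
12. q=(0,10) nearest=2 d=8 new=(3,4) → blocked by [3,7]×[3,5], reject
13. q=(14,21) nearest=2 d=19 new=(7,4) → blocked by [3,7]×[3,5], reject
14. q=(22,12) nearest=4 d=15 new=(9,3) → blocked by [8,11]×[2,7], reject
15. q=(17,5) nearest=4 d=10 new=(9,3) → blocked by [8,11]×[2,7], reject
16. q=(19,17) nearest=2 d=15 new=(7,4) → blocked by [3,7]×[3,5], reject
17. q=(21,2) nearest=4 d=14 new=(9,2) → blocked by [8,11]×[2,7], reject

Path: 0 1 2 4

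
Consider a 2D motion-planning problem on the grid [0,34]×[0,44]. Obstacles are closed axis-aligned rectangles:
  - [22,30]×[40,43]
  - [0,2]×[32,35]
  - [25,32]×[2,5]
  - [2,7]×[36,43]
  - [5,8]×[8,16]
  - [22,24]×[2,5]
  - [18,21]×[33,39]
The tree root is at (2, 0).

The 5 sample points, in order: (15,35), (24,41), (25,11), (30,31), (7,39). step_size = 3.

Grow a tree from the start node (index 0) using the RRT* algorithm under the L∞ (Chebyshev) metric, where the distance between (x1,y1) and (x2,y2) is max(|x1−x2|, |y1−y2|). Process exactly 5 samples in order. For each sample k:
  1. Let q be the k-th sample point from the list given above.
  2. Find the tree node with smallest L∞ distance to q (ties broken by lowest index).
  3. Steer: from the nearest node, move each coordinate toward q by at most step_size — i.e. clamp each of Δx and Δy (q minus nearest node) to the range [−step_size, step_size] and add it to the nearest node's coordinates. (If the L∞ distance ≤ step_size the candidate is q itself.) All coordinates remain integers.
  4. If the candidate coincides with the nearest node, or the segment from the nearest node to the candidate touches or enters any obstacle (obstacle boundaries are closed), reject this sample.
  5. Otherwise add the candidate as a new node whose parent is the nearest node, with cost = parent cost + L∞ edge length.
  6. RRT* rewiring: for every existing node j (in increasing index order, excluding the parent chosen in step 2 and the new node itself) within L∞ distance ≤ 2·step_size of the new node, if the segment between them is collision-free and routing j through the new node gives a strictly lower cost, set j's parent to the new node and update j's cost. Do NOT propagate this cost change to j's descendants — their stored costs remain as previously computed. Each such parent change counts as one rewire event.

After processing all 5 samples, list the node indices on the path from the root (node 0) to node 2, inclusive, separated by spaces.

Path: 0 1 2

1. q=(15,35) nearest=0 d=35 new=(5,3) → add node 1 parent=0 cost=3
2. q=(24,41) nearest=1 d=38 new=(8,6) → add node 2 parent=1 cost=6
3. q=(25,11) nearest=2 d=17 new=(11,9) → add node 3 parent=2 cost=9
4. q=(30,31) nearest=3 d=22 new=(14,12) → add node 4 parent=3 cost=12
5. q=(7,39) nearest=4 d=27 new=(11,15) → add node 5 parent=4 cost=15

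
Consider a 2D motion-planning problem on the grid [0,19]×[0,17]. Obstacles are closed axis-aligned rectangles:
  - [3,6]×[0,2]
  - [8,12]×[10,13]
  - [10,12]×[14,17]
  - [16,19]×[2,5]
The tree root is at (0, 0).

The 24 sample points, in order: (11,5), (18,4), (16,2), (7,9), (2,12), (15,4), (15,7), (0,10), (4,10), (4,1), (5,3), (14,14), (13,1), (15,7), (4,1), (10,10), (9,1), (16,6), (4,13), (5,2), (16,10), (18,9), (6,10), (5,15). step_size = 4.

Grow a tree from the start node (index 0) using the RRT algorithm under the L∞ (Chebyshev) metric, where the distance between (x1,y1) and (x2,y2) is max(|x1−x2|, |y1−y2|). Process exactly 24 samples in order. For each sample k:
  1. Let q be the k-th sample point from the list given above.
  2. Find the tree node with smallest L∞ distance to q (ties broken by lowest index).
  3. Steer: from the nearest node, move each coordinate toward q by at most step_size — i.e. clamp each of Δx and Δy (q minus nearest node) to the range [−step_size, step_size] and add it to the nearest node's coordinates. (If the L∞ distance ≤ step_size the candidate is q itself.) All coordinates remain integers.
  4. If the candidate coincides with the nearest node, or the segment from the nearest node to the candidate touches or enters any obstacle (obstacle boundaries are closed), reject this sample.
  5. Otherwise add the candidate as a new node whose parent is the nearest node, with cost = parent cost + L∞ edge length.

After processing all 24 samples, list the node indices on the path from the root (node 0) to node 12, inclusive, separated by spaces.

1. q=(11,5) nearest=0 d=11 new=(4,4) → add node 1 parent=0 cost=4
2. q=(18,4) nearest=1 d=14 new=(8,4) → add node 2 parent=1 cost=8
3. q=(16,2) nearest=2 d=8 new=(12,2) → add node 3 parent=2 cost=12
4. q=(7,9) nearest=1 d=5 new=(7,8) → add node 4 parent=1 cost=8
5. q=(2,12) nearest=4 d=5 new=(3,12) → add node 5 parent=4 cost=12
6. q=(15,4) nearest=3 d=3 new=(15,4) → add node 6 parent=3 cost=15
7. q=(15,7) nearest=6 d=3 new=(15,7) → add node 7 parent=6 cost=18
8. q=(0,10) nearest=5 d=3 new=(0,10) → add node 8 parent=5 cost=15
9. q=(4,10) nearest=5 d=2 new=(4,10) → add node 9 parent=5 cost=14
10. q=(4,1) nearest=1 d=3 new=(4,1) → blocked by [3,6]×[0,2], reject
11. q=(5,3) nearest=1 d=1 new=(5,3) → add node 10 parent=1 cost=5
12. q=(14,14) nearest=4 d=7 new=(11,12) → blocked by [8,12]×[10,13], reject
13. q=(13,1) nearest=3 d=1 new=(13,1) → add node 11 parent=3 cost=13
14. q=(15,7) nearest=7 d=0 → coincident, reject
15. q=(4,1) nearest=10 d=2 new=(4,1) → blocked by [3,6]×[0,2], reject
16. q=(10,10) nearest=4 d=3 new=(10,10) → blocked by [8,12]×[10,13], reject
17. q=(9,1) nearest=2 d=3 new=(9,1) → add node 12 parent=2 cost=11
18. q=(16,6) nearest=7 d=1 new=(16,6) → add node 13 parent=7 cost=19
19. q=(4,13) nearest=5 d=1 new=(4,13) → add node 14 parent=5 cost=13
20. q=(5,2) nearest=10 d=1 new=(5,2) → blocked by [3,6]×[0,2], reject
21. q=(16,10) nearest=7 d=3 new=(16,10) → add node 15 parent=7 cost=21
22. q=(18,9) nearest=15 d=2 new=(18,9) → add node 16 parent=15 cost=23
23. q=(6,10) nearest=4 d=2 new=(6,10) → add node 17 parent=4 cost=10
24. q=(5,15) nearest=14 d=2 new=(5,15) → add node 18 parent=14 cost=15

Path: 0 1 2 12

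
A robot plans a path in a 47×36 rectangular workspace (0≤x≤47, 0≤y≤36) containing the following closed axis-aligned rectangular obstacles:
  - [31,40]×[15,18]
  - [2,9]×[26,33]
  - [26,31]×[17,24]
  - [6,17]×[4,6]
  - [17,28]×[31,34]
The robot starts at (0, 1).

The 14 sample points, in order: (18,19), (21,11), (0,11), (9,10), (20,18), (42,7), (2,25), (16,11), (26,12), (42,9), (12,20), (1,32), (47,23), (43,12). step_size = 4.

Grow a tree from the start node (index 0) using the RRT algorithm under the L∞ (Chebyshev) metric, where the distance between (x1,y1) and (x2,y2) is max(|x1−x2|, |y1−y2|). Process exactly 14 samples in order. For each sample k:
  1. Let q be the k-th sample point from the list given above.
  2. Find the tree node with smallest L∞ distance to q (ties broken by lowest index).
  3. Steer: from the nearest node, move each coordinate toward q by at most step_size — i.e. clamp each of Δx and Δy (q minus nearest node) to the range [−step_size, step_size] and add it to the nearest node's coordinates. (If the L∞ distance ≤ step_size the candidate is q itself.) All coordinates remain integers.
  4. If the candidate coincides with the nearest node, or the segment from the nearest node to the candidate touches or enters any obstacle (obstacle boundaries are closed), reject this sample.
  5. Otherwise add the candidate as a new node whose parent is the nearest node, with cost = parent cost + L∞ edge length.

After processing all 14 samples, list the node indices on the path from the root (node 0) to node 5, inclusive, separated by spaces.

1. q=(18,19) nearest=0 d=18 new=(4,5) → add node 1 parent=0 cost=4
2. q=(21,11) nearest=1 d=17 new=(8,9) → add node 2 parent=1 cost=8
3. q=(0,11) nearest=1 d=6 new=(0,9) → add node 3 parent=1 cost=8
4. q=(9,10) nearest=2 d=1 new=(9,10) → add node 4 parent=2 cost=9
5. q=(20,18) nearest=4 d=11 new=(13,14) → add node 5 parent=4 cost=13
6. q=(42,7) nearest=5 d=29 new=(17,10) → add node 6 parent=5 cost=17
7. q=(2,25) nearest=5 d=11 new=(9,18) → add node 7 parent=5 cost=17
8. q=(16,11) nearest=6 d=1 new=(16,11) → add node 8 parent=6 cost=18
9. q=(26,12) nearest=6 d=9 new=(21,12) → add node 9 parent=6 cost=21
10. q=(42,9) nearest=9 d=21 new=(25,9) → add node 10 parent=9 cost=25
11. q=(12,20) nearest=7 d=3 new=(12,20) → add node 11 parent=7 cost=20
12. q=(1,32) nearest=11 d=12 new=(8,24) → add node 12 parent=11 cost=24
13. q=(47,23) nearest=10 d=22 new=(29,13) → add node 13 parent=10 cost=29
14. q=(43,12) nearest=13 d=14 new=(33,12) → add node 14 parent=13 cost=33

Path: 0 1 2 4 5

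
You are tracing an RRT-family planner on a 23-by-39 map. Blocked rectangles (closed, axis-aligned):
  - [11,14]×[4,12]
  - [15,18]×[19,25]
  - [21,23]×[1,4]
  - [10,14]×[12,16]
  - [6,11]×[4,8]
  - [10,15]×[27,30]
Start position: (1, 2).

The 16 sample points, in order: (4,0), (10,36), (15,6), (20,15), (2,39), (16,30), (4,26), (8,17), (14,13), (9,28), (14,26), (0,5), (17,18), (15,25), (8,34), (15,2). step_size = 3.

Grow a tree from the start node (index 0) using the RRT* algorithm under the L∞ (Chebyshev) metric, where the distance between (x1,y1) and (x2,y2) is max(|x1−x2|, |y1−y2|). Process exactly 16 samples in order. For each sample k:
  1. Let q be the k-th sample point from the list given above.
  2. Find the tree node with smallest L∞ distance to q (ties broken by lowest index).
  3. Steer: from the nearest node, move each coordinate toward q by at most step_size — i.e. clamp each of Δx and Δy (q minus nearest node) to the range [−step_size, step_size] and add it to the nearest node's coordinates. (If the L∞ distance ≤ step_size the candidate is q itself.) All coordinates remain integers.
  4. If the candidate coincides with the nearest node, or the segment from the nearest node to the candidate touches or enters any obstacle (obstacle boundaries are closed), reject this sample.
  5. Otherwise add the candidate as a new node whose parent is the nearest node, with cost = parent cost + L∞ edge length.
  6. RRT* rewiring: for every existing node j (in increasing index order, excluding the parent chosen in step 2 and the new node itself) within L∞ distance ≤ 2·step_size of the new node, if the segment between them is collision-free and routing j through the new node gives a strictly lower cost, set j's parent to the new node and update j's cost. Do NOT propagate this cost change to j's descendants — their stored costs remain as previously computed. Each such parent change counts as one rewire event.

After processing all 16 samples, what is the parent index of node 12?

Parent of node 12: 3

1. q=(4,0) nearest=0 d=3 new=(4,0) → add node 1 parent=0 cost=3
2. q=(10,36) nearest=0 d=34 new=(4,5) → add node 2 parent=0 cost=3
3. q=(15,6) nearest=1 d=11 new=(7,3) → add node 3 parent=1 cost=6
4. q=(20,15) nearest=3 d=13 new=(10,6) → blocked by [6,11]×[4,8], reject
5. q=(2,39) nearest=2 d=34 new=(2,8) → add node 4 parent=2 cost=6
6. q=(16,30) nearest=4 d=22 new=(5,11) → add node 5 parent=4 cost=9
7. q=(4,26) nearest=5 d=15 new=(4,14) → add node 6 parent=5 cost=12
8. q=(8,17) nearest=6 d=4 new=(7,17) → add node 7 parent=6 cost=15
9. q=(14,13) nearest=7 d=7 new=(10,14) → blocked by [10,14]×[12,16], reject
10. q=(9,28) nearest=7 d=11 new=(9,20) → add node 8 parent=7 cost=18
11. q=(14,26) nearest=8 d=6 new=(12,23) → add node 9 parent=8 cost=21
12. q=(0,5) nearest=0 d=3 new=(0,5) → add node 10 parent=0 cost=3
13. q=(17,18) nearest=9 d=5 new=(15,20) → blocked by [15,18]×[19,25], reject
14. q=(15,25) nearest=9 d=3 new=(15,25) → blocked by [15,18]×[19,25], reject
15. q=(8,34) nearest=9 d=11 new=(9,26) → add node 11 parent=9 cost=24
16. q=(15,2) nearest=3 d=8 new=(10,2) → add node 12 parent=3 cost=9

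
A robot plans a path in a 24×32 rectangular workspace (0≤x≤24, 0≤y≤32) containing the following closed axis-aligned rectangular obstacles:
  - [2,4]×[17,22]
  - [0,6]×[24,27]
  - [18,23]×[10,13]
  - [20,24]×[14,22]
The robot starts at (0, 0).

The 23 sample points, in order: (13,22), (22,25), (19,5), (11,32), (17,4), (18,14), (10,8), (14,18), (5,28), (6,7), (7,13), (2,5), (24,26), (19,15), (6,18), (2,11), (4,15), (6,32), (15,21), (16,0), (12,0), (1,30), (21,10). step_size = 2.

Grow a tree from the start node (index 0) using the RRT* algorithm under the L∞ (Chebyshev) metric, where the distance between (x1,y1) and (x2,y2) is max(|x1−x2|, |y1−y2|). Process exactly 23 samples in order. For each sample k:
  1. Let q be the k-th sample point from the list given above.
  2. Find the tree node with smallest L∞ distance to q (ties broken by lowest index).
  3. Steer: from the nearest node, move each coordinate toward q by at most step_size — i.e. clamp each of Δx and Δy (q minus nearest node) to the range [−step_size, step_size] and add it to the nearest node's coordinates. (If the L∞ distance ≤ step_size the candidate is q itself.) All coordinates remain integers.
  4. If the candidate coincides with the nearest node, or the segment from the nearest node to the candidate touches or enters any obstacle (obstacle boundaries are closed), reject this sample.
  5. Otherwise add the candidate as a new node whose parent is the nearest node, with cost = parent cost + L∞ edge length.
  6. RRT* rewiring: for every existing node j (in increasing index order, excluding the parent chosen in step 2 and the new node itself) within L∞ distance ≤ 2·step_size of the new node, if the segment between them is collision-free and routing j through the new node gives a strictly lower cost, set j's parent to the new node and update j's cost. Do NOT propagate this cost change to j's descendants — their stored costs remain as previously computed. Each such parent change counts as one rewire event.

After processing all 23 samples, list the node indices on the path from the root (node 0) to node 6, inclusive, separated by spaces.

1. q=(13,22) nearest=0 d=22 new=(2,2) → add node 1 parent=0 cost=2
2. q=(22,25) nearest=1 d=23 new=(4,4) → add node 2 parent=1 cost=4
3. q=(19,5) nearest=2 d=15 new=(6,5) → add node 3 parent=2 cost=6
4. q=(11,32) nearest=3 d=27 new=(8,7) → add node 4 parent=3 cost=8
5. q=(17,4) nearest=4 d=9 new=(10,5) → add node 5 parent=4 cost=10
6. q=(18,14) nearest=5 d=9 new=(12,7) → add node 6 parent=5 cost=12
7. q=(10,8) nearest=4 d=2 new=(10,8) → add node 7 parent=4 cost=10
8. q=(14,18) nearest=7 d=10 new=(12,10) → add node 8 parent=7 cost=12
9. q=(5,28) nearest=8 d=18 new=(10,12) → add node 9 parent=8 cost=14
10. q=(6,7) nearest=3 d=2 new=(6,7) → add node 10 parent=3 cost=8
11. q=(7,13) nearest=9 d=3 new=(8,13) → add node 11 parent=9 cost=16
12. q=(2,5) nearest=2 d=2 new=(2,5) → add node 12 parent=2 cost=6
13. q=(24,26) nearest=9 d=14 new=(12,14) → add node 13 parent=9 cost=16
14. q=(19,15) nearest=8 d=7 new=(14,12) → add node 14 parent=8 cost=14
15. q=(6,18) nearest=11 d=5 new=(6,15) → add node 15 parent=11 cost=18
16. q=(2,11) nearest=10 d=4 new=(4,9) → add node 16 parent=10 cost=10; rewire 11→16 (14<16)
17. q=(4,15) nearest=15 d=2 new=(4,15) → add node 17 parent=15 cost=20
18. q=(6,32) nearest=15 d=17 new=(6,17) → add node 18 parent=15 cost=20
19. q=(15,21) nearest=13 d=7 new=(14,16) → add node 19 parent=13 cost=18
20. q=(16,0) nearest=5 d=6 new=(12,3) → add node 20 parent=5 cost=12
21. q=(12,0) nearest=20 d=3 new=(12,1) → add node 21 parent=20 cost=14
22. q=(1,30) nearest=18 d=13 new=(4,19) → blocked by [2,4]×[17,22], reject
23. q=(21,10) nearest=14 d=7 new=(16,10) → add node 22 parent=14 cost=16

Path: 0 1 2 3 4 5 6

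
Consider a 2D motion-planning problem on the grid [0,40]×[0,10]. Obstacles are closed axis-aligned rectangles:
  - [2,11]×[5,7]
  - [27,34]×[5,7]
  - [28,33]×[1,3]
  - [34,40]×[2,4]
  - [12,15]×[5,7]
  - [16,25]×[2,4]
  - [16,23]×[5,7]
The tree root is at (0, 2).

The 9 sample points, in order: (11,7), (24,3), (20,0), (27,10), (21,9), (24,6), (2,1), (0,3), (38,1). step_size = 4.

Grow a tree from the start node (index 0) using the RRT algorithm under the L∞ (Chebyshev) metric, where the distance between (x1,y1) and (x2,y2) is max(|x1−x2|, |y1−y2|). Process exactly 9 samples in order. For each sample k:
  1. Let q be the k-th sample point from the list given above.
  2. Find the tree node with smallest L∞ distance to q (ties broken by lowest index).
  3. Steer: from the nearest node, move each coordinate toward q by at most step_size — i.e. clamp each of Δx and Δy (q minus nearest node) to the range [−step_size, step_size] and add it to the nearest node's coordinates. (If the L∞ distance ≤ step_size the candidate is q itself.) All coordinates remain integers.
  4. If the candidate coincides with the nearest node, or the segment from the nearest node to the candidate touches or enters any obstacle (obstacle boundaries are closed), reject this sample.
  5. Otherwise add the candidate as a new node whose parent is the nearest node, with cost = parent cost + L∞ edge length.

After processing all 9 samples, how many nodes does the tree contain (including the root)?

Node count: 7

1. q=(11,7) nearest=0 d=11 new=(4,6) → blocked by [2,11]×[5,7], reject
2. q=(24,3) nearest=0 d=24 new=(4,3) → add node 1 parent=0 cost=4
3. q=(20,0) nearest=1 d=16 new=(8,0) → add node 2 parent=1 cost=8
4. q=(27,10) nearest=2 d=19 new=(12,4) → add node 3 parent=2 cost=12
5. q=(21,9) nearest=3 d=9 new=(16,8) → blocked by [12,15]×[5,7], reject
6. q=(24,6) nearest=3 d=12 new=(16,6) → blocked by [12,15]×[5,7], reject
7. q=(2,1) nearest=0 d=2 new=(2,1) → add node 4 parent=0 cost=2
8. q=(0,3) nearest=0 d=1 new=(0,3) → add node 5 parent=0 cost=1
9. q=(38,1) nearest=3 d=26 new=(16,1) → add node 6 parent=3 cost=16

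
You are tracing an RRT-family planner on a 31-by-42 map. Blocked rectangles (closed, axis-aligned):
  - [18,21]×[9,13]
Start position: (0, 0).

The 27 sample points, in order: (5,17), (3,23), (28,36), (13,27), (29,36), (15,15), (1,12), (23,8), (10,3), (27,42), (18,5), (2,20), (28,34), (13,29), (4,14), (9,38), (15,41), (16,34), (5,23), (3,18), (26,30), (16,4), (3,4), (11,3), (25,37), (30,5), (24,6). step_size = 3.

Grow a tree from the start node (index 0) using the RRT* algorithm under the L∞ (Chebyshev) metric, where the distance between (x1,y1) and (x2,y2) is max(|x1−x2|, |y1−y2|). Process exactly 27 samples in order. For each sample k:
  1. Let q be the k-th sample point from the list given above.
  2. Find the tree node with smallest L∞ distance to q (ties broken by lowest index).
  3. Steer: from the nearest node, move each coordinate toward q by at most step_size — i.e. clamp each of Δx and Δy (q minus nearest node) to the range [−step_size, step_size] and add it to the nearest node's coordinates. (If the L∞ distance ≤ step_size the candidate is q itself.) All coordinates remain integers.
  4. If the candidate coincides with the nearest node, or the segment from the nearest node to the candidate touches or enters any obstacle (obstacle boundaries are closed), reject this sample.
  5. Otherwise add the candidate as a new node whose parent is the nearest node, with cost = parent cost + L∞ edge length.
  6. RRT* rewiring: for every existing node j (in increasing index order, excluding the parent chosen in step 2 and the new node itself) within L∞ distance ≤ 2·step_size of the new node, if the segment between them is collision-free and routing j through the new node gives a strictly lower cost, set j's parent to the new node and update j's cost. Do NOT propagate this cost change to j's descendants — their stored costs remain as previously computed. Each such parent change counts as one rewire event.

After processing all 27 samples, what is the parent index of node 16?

Parent of node 16: 15

1. q=(5,17) nearest=0 d=17 new=(3,3) → add node 1 parent=0 cost=3
2. q=(3,23) nearest=1 d=20 new=(3,6) → add node 2 parent=1 cost=6
3. q=(28,36) nearest=2 d=30 new=(6,9) → add node 3 parent=2 cost=9
4. q=(13,27) nearest=3 d=18 new=(9,12) → add node 4 parent=3 cost=12
5. q=(29,36) nearest=4 d=24 new=(12,15) → add node 5 parent=4 cost=15
6. q=(15,15) nearest=5 d=3 new=(15,15) → add node 6 parent=5 cost=18
7. q=(1,12) nearest=3 d=5 new=(3,12) → add node 7 parent=3 cost=12
8. q=(23,8) nearest=6 d=8 new=(18,12) → blocked by [18,21]×[9,13], reject
9. q=(10,3) nearest=3 d=6 new=(9,6) → add node 8 parent=3 cost=12
10. q=(27,42) nearest=5 d=27 new=(15,18) → add node 9 parent=5 cost=18
11. q=(18,5) nearest=4 d=9 new=(12,9) → add node 10 parent=4 cost=15
12. q=(2,20) nearest=4 d=8 new=(6,15) → add node 11 parent=4 cost=15
13. q=(28,34) nearest=9 d=16 new=(18,21) → add node 12 parent=9 cost=21
14. q=(13,29) nearest=12 d=8 new=(15,24) → add node 13 parent=12 cost=24
15. q=(4,14) nearest=7 d=2 new=(4,14) → add node 14 parent=7 cost=14
16. q=(9,38) nearest=13 d=14 new=(12,27) → add node 15 parent=13 cost=27
17. q=(15,41) nearest=15 d=14 new=(15,30) → add node 16 parent=15 cost=30
18. q=(16,34) nearest=16 d=4 new=(16,33) → add node 17 parent=16 cost=33
19. q=(5,23) nearest=15 d=7 new=(9,24) → add node 18 parent=15 cost=30
20. q=(3,18) nearest=11 d=3 new=(3,18) → add node 19 parent=11 cost=18; rewire 18→19 (24<30)
21. q=(26,30) nearest=12 d=9 new=(21,24) → add node 20 parent=12 cost=24
22. q=(16,4) nearest=10 d=5 new=(15,6) → add node 21 parent=10 cost=18
23. q=(3,4) nearest=1 d=1 new=(3,4) → add node 22 parent=1 cost=4; rewire 8→22 (10<12)
24. q=(11,3) nearest=8 d=3 new=(11,3) → add node 23 parent=8 cost=13; rewire 21→23 (17<18)
25. q=(25,37) nearest=17 d=9 new=(19,36) → add node 24 parent=17 cost=36
26. q=(30,5) nearest=6 d=15 new=(18,12) → blocked by [18,21]×[9,13], reject
27. q=(24,6) nearest=6 d=9 new=(18,12) → blocked by [18,21]×[9,13], reject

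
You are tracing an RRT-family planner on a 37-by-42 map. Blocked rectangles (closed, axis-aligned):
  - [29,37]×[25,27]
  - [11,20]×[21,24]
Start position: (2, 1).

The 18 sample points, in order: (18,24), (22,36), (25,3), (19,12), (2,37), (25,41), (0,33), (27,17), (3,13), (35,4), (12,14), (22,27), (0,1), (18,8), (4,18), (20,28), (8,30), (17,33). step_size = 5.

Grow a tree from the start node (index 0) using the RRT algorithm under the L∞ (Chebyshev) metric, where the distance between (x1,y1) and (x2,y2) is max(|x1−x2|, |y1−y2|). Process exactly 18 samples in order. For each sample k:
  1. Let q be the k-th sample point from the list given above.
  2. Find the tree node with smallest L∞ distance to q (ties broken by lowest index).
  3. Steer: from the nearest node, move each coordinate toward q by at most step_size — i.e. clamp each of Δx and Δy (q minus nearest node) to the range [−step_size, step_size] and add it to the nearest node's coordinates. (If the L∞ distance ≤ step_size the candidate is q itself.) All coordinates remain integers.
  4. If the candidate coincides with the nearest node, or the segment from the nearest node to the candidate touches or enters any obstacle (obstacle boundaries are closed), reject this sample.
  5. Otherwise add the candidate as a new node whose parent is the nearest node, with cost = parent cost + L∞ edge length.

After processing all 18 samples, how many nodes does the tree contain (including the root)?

1. q=(18,24) nearest=0 d=23 new=(7,6) → add node 1 parent=0 cost=5
2. q=(22,36) nearest=1 d=30 new=(12,11) → add node 2 parent=1 cost=10
3. q=(25,3) nearest=2 d=13 new=(17,6) → add node 3 parent=2 cost=15
4. q=(19,12) nearest=3 d=6 new=(19,11) → add node 4 parent=3 cost=20
5. q=(2,37) nearest=2 d=26 new=(7,16) → add node 5 parent=2 cost=15
6. q=(25,41) nearest=5 d=25 new=(12,21) → blocked by [11,20]×[21,24], reject
7. q=(0,33) nearest=5 d=17 new=(2,21) → add node 6 parent=5 cost=20
8. q=(27,17) nearest=4 d=8 new=(24,16) → add node 7 parent=4 cost=25
9. q=(3,13) nearest=5 d=4 new=(3,13) → add node 8 parent=5 cost=19
10. q=(35,4) nearest=7 d=12 new=(29,11) → add node 9 parent=7 cost=30
11. q=(12,14) nearest=2 d=3 new=(12,14) → add node 10 parent=2 cost=13
12. q=(22,27) nearest=7 d=11 new=(22,21) → add node 11 parent=7 cost=30
13. q=(0,1) nearest=0 d=2 new=(0,1) → add node 12 parent=0 cost=2
14. q=(18,8) nearest=3 d=2 new=(18,8) → add node 13 parent=3 cost=17
15. q=(4,18) nearest=5 d=3 new=(4,18) → add node 14 parent=5 cost=18
16. q=(20,28) nearest=11 d=7 new=(20,26) → add node 15 parent=11 cost=35
17. q=(8,30) nearest=6 d=9 new=(7,26) → add node 16 parent=6 cost=25
18. q=(17,33) nearest=15 d=7 new=(17,31) → add node 17 parent=15 cost=40

Node count: 18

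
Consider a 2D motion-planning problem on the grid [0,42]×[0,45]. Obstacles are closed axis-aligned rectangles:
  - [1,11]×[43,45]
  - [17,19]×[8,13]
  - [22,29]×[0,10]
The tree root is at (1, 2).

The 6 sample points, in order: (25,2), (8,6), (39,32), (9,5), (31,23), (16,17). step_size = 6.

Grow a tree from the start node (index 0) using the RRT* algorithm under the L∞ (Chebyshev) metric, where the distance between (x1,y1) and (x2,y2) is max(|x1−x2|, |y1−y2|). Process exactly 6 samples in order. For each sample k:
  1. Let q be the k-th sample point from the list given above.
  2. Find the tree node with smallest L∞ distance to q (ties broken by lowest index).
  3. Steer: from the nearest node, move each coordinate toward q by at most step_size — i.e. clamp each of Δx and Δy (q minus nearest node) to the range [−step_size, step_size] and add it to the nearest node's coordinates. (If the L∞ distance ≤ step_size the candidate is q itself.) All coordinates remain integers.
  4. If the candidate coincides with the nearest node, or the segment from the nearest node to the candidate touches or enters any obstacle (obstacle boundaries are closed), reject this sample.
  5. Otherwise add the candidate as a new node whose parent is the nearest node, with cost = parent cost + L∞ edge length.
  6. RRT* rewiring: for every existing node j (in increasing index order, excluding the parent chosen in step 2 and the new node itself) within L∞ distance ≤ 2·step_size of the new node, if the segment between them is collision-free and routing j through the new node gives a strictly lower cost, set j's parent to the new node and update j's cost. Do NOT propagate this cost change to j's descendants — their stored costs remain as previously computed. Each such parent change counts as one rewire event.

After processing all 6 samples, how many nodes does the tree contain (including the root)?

1. q=(25,2) nearest=0 d=24 new=(7,2) → add node 1 parent=0 cost=6
2. q=(8,6) nearest=1 d=4 new=(8,6) → add node 2 parent=1 cost=10
3. q=(39,32) nearest=2 d=31 new=(14,12) → add node 3 parent=2 cost=16
4. q=(9,5) nearest=2 d=1 new=(9,5) → add node 4 parent=2 cost=11
5. q=(31,23) nearest=3 d=17 new=(20,18) → add node 5 parent=3 cost=22
6. q=(16,17) nearest=5 d=4 new=(16,17) → add node 6 parent=5 cost=26

Node count: 7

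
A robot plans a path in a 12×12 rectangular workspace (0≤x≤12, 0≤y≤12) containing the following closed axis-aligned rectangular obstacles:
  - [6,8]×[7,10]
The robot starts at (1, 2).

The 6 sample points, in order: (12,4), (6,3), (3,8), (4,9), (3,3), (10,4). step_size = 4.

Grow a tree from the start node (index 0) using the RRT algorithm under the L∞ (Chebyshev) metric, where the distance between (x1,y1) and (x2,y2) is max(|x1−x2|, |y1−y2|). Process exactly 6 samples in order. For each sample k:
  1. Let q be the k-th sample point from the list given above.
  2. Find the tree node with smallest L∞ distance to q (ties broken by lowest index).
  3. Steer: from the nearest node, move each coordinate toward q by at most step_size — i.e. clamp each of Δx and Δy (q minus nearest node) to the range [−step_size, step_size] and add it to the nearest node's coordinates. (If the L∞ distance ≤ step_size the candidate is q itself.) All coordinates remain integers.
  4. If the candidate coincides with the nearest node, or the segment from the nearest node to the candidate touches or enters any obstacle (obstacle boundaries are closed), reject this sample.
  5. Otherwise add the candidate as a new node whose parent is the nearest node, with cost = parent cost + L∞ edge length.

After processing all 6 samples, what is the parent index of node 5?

Parent of node 5: 0

1. q=(12,4) nearest=0 d=11 new=(5,4) → add node 1 parent=0 cost=4
2. q=(6,3) nearest=1 d=1 new=(6,3) → add node 2 parent=1 cost=5
3. q=(3,8) nearest=1 d=4 new=(3,8) → add node 3 parent=1 cost=8
4. q=(4,9) nearest=3 d=1 new=(4,9) → add node 4 parent=3 cost=9
5. q=(3,3) nearest=0 d=2 new=(3,3) → add node 5 parent=0 cost=2
6. q=(10,4) nearest=2 d=4 new=(10,4) → add node 6 parent=2 cost=9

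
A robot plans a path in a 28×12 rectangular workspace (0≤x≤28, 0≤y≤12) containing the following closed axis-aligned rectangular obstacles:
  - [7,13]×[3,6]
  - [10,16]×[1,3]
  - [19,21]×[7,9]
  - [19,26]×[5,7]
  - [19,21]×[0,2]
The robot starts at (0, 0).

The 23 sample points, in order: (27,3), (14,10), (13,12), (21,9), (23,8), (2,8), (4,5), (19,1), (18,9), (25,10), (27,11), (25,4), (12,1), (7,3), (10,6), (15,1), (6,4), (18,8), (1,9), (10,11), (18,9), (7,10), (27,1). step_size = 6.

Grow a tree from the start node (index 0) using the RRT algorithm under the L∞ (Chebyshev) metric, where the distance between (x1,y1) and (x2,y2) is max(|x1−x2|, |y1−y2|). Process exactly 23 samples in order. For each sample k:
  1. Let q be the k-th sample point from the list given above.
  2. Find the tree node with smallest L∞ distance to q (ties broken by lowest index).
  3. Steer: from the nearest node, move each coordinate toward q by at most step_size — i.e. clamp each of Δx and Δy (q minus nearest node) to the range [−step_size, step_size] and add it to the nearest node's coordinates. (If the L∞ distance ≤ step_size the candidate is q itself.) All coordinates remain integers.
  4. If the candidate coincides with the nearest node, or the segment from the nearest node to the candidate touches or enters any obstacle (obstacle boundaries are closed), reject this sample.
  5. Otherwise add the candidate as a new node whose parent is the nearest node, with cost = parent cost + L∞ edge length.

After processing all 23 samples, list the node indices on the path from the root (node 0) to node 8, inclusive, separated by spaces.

1. q=(27,3) nearest=0 d=27 new=(6,3) → add node 1 parent=0 cost=6
2. q=(14,10) nearest=1 d=8 new=(12,9) → blocked by [7,13]×[3,6], reject
3. q=(13,12) nearest=1 d=9 new=(12,9) → blocked by [7,13]×[3,6], reject
4. q=(21,9) nearest=1 d=15 new=(12,9) → blocked by [7,13]×[3,6], reject
5. q=(23,8) nearest=1 d=17 new=(12,8) → blocked by [7,13]×[3,6], reject
6. q=(2,8) nearest=1 d=5 new=(2,8) → add node 2 parent=1 cost=11
7. q=(4,5) nearest=1 d=2 new=(4,5) → add node 3 parent=1 cost=8
8. q=(19,1) nearest=1 d=13 new=(12,1) → blocked by [10,16]×[1,3], reject
9. q=(18,9) nearest=1 d=12 new=(12,9) → blocked by [7,13]×[3,6], reject
10. q=(25,10) nearest=1 d=19 new=(12,9) → blocked by [7,13]×[3,6], reject
11. q=(27,11) nearest=1 d=21 new=(12,9) → blocked by [7,13]×[3,6], reject
12. q=(25,4) nearest=1 d=19 new=(12,4) → blocked by [7,13]×[3,6], reject
13. q=(12,1) nearest=1 d=6 new=(12,1) → blocked by [10,16]×[1,3], reject
14. q=(7,3) nearest=1 d=1 new=(7,3) → blocked by [7,13]×[3,6], reject
15. q=(10,6) nearest=1 d=4 new=(10,6) → blocked by [7,13]×[3,6], reject
16. q=(15,1) nearest=1 d=9 new=(12,1) → blocked by [10,16]×[1,3], reject
17. q=(6,4) nearest=1 d=1 new=(6,4) → add node 4 parent=1 cost=7
18. q=(18,8) nearest=1 d=12 new=(12,8) → blocked by [7,13]×[3,6], reject
19. q=(1,9) nearest=2 d=1 new=(1,9) → add node 5 parent=2 cost=12
20. q=(10,11) nearest=3 d=6 new=(10,11) → add node 6 parent=3 cost=14
21. q=(18,9) nearest=6 d=8 new=(16,9) → add node 7 parent=6 cost=20
22. q=(7,10) nearest=6 d=3 new=(7,10) → add node 8 parent=6 cost=17
23. q=(27,1) nearest=7 d=11 new=(22,3) → blocked by [19,26]×[5,7], reject

Path: 0 1 3 6 8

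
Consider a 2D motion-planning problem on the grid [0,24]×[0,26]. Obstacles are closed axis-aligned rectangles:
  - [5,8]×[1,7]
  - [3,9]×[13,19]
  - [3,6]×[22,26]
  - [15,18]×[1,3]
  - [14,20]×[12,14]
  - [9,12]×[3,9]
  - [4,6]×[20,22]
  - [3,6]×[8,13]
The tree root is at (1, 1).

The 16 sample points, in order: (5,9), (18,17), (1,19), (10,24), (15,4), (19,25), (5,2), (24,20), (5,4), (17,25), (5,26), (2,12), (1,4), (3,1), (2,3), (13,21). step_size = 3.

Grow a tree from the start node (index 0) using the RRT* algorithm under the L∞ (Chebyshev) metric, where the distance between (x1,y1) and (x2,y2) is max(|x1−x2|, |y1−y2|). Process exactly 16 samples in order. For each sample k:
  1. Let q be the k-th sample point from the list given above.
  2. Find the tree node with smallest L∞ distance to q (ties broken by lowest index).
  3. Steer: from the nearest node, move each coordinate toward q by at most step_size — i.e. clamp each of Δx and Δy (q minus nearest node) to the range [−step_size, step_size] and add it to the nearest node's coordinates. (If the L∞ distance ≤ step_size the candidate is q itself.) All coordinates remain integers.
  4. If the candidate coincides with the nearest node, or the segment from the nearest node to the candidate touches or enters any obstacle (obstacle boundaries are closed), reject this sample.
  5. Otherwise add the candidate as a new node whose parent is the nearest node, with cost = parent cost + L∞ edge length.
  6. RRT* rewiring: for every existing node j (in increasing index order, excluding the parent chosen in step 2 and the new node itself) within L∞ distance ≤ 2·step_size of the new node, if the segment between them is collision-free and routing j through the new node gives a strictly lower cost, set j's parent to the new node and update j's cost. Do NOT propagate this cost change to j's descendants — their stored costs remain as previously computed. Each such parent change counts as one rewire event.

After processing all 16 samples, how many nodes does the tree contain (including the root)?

Node count: 7

1. q=(5,9) nearest=0 d=8 new=(4,4) → add node 1 parent=0 cost=3
2. q=(18,17) nearest=1 d=14 new=(7,7) → blocked by [5,8]×[1,7], reject
3. q=(1,19) nearest=1 d=15 new=(1,7) → add node 2 parent=1 cost=6
4. q=(10,24) nearest=2 d=17 new=(4,10) → blocked by [3,6]×[8,13], reject
5. q=(15,4) nearest=1 d=11 new=(7,4) → blocked by [5,8]×[1,7], reject
6. q=(19,25) nearest=2 d=18 new=(4,10) → blocked by [3,6]×[8,13], reject
7. q=(5,2) nearest=1 d=2 new=(5,2) → blocked by [5,8]×[1,7], reject
8. q=(24,20) nearest=1 d=20 new=(7,7) → blocked by [5,8]×[1,7], reject
9. q=(5,4) nearest=1 d=1 new=(5,4) → blocked by [5,8]×[1,7], reject
10. q=(17,25) nearest=2 d=18 new=(4,10) → blocked by [3,6]×[8,13], reject
11. q=(5,26) nearest=2 d=19 new=(4,10) → blocked by [3,6]×[8,13], reject
12. q=(2,12) nearest=2 d=5 new=(2,10) → add node 3 parent=2 cost=9
13. q=(1,4) nearest=0 d=3 new=(1,4) → add node 4 parent=0 cost=3
14. q=(3,1) nearest=0 d=2 new=(3,1) → add node 5 parent=0 cost=2
15. q=(2,3) nearest=4 d=1 new=(2,3) → add node 6 parent=4 cost=4
16. q=(13,21) nearest=3 d=11 new=(5,13) → blocked by [3,9]×[13,19], reject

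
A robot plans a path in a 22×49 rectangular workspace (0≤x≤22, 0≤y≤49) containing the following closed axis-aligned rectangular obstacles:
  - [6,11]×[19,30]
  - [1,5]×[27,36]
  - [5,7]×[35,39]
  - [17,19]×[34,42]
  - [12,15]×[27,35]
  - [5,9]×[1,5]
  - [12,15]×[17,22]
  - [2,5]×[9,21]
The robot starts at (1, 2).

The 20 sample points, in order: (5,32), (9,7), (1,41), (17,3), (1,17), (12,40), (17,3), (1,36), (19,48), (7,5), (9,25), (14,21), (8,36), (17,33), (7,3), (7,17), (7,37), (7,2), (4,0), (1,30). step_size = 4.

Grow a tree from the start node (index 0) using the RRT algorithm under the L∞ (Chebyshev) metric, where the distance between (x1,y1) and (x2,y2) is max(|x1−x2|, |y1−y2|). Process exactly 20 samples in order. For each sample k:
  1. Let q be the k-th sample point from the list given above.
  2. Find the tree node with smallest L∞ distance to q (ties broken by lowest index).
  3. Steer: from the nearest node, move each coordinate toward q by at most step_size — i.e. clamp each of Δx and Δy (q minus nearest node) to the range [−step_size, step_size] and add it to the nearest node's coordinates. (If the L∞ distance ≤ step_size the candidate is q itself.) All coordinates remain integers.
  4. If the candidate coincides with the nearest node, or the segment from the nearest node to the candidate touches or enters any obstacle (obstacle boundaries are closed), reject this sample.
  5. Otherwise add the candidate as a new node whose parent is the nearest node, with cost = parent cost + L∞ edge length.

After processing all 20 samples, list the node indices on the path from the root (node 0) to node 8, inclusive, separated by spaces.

1. q=(5,32) nearest=0 d=30 new=(5,6) → add node 1 parent=0 cost=4
2. q=(9,7) nearest=1 d=4 new=(9,7) → add node 2 parent=1 cost=8
3. q=(1,41) nearest=2 d=34 new=(5,11) → blocked by [2,5]×[9,21], reject
4. q=(17,3) nearest=2 d=8 new=(13,3) → add node 3 parent=2 cost=12
5. q=(1,17) nearest=2 d=10 new=(5,11) → blocked by [2,5]×[9,21], reject
6. q=(12,40) nearest=2 d=33 new=(12,11) → add node 4 parent=2 cost=12
7. q=(17,3) nearest=3 d=4 new=(17,3) → add node 5 parent=3 cost=16
8. q=(1,36) nearest=4 d=25 new=(8,15) → add node 6 parent=4 cost=16
9. q=(19,48) nearest=6 d=33 new=(12,19) → blocked by [12,15]×[17,22], reject
10. q=(7,5) nearest=1 d=2 new=(7,5) → blocked by [5,9]×[1,5], reject
11. q=(9,25) nearest=6 d=10 new=(9,19) → blocked by [6,11]×[19,30], reject
12. q=(14,21) nearest=6 d=6 new=(12,19) → blocked by [12,15]×[17,22], reject
13. q=(8,36) nearest=6 d=21 new=(8,19) → blocked by [6,11]×[19,30], reject
14. q=(17,33) nearest=6 d=18 new=(12,19) → blocked by [12,15]×[17,22], reject
15. q=(7,3) nearest=1 d=3 new=(7,3) → blocked by [5,9]×[1,5], reject
16. q=(7,17) nearest=6 d=2 new=(7,17) → add node 7 parent=6 cost=18
17. q=(7,37) nearest=7 d=20 new=(7,21) → blocked by [6,11]×[19,30], reject
18. q=(7,2) nearest=1 d=4 new=(7,2) → blocked by [5,9]×[1,5], reject
19. q=(4,0) nearest=0 d=3 new=(4,0) → add node 8 parent=0 cost=3
20. q=(1,30) nearest=7 d=13 new=(3,21) → blocked by [2,5]×[9,21], reject

Path: 0 8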